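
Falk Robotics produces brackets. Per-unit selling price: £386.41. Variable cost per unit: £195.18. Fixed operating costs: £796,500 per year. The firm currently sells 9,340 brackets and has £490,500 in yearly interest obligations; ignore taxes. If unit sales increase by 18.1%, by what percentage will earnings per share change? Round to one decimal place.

+64.8%

Contribution at this volume is 9,340 × £191.23 = £1,786,088.20.
EBIT = £1,786,088.20 − £796,500 = £989,588.20.
Interest = £490,500.00, so EBIT − I = £499,088.20.
Degree of combined leverage = contribution ÷ (EBIT − I) = £1,786,088.20 ÷ £499,088.20 = 3.5787.
%ΔEPS = DCL × %ΔSales = 3.5787 × +18.1% = +64.8%.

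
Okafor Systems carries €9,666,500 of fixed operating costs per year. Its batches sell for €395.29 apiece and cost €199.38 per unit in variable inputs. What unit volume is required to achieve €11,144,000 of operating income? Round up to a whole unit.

106,225 batches

Contribution margin per unit = €395.29 − €199.38 = €195.91.
Required volume = (fixed costs + target profit) ÷ CM = (€9,666,500 + €11,144,000) ÷ €195.91 = 106,224.80, so 106,225 batches.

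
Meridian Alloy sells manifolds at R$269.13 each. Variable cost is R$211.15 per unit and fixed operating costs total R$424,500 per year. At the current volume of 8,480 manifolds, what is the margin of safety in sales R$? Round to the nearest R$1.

Each unit contributes R$269.13 − R$211.15 = R$57.98. Break-even units = R$424,500 ÷ R$57.98 = 7,321.49; break-even revenue = 7,321.49 × R$269.13 = R$1,970,432.65.
Actual sales revenue = 8,480 × R$269.13 = R$2,282,222.40.
Margin of safety = R$2,282,222.40 − R$1,970,432.65 = R$311,790.

R$311,790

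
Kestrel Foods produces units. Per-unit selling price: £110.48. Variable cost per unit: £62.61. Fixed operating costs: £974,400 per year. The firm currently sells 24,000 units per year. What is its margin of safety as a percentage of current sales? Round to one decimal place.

15.2%

Contribution margin per unit = £110.48 − £62.61 = £47.87. Break-even units = £974,400 ÷ £47.87 = 20,355.13; break-even revenue = 20,355.13 × £110.48 = £2,248,834.59.
Actual sales revenue = 24,000 × £110.48 = £2,651,520.00.
Margin of safety = (£2,651,520.00 − £2,248,834.59) ÷ £2,651,520.00 = 15.2%.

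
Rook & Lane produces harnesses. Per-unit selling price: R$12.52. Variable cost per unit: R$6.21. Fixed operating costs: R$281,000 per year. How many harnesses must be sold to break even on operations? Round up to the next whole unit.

Each unit contributes R$12.52 − R$6.21 = R$6.31.
Break-even volume = fixed costs ÷ CM per unit = R$281,000 ÷ R$6.31 = 44,532.49, so 44,533 harnesses.

44,533 harnesses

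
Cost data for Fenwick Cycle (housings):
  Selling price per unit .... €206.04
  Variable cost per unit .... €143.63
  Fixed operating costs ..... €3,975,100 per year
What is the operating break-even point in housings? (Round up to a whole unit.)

Unit CM = price − variable cost = €206.04 − €143.63 = €62.41.
Break-even volume = fixed costs ÷ CM per unit = €3,975,100 ÷ €62.41 = 63,693.32, so 63,694 housings.

63,694 housings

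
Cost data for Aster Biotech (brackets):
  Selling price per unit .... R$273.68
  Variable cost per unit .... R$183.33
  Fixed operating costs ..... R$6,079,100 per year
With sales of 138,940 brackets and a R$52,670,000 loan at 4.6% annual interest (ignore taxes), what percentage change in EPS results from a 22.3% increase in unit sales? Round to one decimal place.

+69.1%

At 138,940 units, contribution = 138,940 × R$90.35 = R$12,553,229.00.
Operating income = contribution − fixed costs = R$12,553,229.00 − R$6,079,100 = R$6,474,129.00.
After interest of R$2,422,820.00, pre-tax earnings = R$4,051,309.00.
Degree of combined leverage = contribution ÷ (EBIT − I) = R$12,553,229.00 ÷ R$4,051,309.00 = 3.0986.
%ΔEPS = DCL × %ΔSales = 3.0986 × +22.3% = +69.1%.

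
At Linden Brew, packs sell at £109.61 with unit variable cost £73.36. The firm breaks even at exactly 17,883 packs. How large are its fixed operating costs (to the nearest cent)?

£648,258.75

Each unit contributes £109.61 − £73.36 = £36.25.
Since BE = FC / CM, FC = 17,883 × £36.25 = £648,258.75.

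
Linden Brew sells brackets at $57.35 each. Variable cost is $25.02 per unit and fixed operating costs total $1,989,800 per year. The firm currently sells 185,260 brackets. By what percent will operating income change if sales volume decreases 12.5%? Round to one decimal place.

-18.7%

Contribution at this volume is 185,260 × $32.33 = $5,989,455.80.
EBIT = $5,989,455.80 − $1,989,800 = $3,999,655.80.
DOL = contribution ÷ EBIT = $5,989,455.80 ÷ $3,999,655.80 = 1.4975.
So EBIT moves 1.4975 × (-12.5%) = -18.7%.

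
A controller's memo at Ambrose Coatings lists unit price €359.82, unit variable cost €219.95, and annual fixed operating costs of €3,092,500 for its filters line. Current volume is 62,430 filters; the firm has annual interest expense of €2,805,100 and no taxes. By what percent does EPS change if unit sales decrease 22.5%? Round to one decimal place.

-69.3%

Contribution at this volume is 62,430 × €139.87 = €8,732,084.10.
Subtracting fixed costs: EBIT = €8,732,084.10 − €3,092,500 = €5,639,584.10.
Interest = €2,805,100.00, so EBIT − I = €2,834,484.10.
Degree of combined leverage = contribution ÷ (EBIT − I) = €8,732,084.10 ÷ €2,834,484.10 = 3.0807.
%ΔEPS = DCL × %ΔSales = 3.0807 × -22.5% = -69.3%.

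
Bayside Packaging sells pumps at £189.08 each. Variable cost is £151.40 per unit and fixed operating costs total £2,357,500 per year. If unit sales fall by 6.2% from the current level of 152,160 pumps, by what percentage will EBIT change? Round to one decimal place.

-10.5%

At 152,160 units, contribution = 152,160 × £37.68 = £5,733,388.80.
Subtracting fixed costs: EBIT = £5,733,388.80 − £2,357,500 = £3,375,888.80.
Degree of operating leverage = £5,733,388.80 / £3,375,888.80 = 1.6983.
%ΔEBIT = DOL × %ΔSales = 1.6983 × -6.2% = -10.5%.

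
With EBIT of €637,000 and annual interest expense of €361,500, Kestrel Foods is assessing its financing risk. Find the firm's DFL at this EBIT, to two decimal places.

2.31

Interest = €361,500.00.
Degree of financial leverage = EBIT / (EBIT − interest) = €637,000 / €275,500.00 = 2.3122.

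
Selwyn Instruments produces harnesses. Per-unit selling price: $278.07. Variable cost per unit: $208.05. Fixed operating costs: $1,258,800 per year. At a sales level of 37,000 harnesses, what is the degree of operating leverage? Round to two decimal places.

1.95

Contribution at this volume is 37,000 × $70.02 = $2,590,740.00.
Subtracting fixed costs: EBIT = $2,590,740.00 − $1,258,800 = $1,331,940.00.
So DOL = total CM / EBIT = $2,590,740.00 / $1,331,940.00 = 1.9451.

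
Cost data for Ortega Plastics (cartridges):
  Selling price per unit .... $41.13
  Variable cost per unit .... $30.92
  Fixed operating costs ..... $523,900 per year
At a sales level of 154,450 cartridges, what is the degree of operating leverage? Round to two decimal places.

1.50

Total contribution margin = 154,450 × $10.21 = $1,576,934.50.
Operating income = contribution − fixed costs = $1,576,934.50 − $523,900 = $1,053,034.50.
DOL = contribution ÷ EBIT = $1,576,934.50 ÷ $1,053,034.50 = 1.4975.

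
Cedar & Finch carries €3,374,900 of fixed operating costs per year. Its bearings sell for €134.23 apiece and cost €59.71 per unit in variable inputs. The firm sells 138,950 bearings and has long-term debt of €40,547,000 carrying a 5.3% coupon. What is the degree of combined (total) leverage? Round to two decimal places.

2.14

Total contribution margin = 138,950 × €74.52 = €10,354,554.00.
Operating income = contribution − fixed costs = €10,354,554.00 − €3,374,900 = €6,979,654.00. Interest = €2,148,991.00, so EBIT − I = €4,830,663.00.
Degree of total leverage = total CM / (EBIT − interest) = €10,354,554.00 / €4,830,663.00 = 2.1435.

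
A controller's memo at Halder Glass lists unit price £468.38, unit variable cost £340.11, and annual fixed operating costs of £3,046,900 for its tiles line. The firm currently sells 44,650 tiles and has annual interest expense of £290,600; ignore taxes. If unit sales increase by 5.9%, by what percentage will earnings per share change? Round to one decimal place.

+14.1%

Total contribution margin = 44,650 × £128.27 = £5,727,255.50.
Subtracting fixed costs: EBIT = £5,727,255.50 − £3,046,900 = £2,680,355.50.
After interest of £290,600.00, pre-tax earnings = £2,389,755.50.
DCL = total CM / (EBIT − I) = £5,727,255.50 / £2,389,755.50 = 2.3966.
EPS therefore changes by 2.3966 × (+5.9%) = +14.1%.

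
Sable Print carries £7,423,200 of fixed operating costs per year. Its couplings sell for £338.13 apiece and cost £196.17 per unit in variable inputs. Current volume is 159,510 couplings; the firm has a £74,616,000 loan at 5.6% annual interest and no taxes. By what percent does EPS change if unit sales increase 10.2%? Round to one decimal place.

+20.9%

Contribution at this volume is 159,510 × £141.96 = £22,644,039.60.
EBIT = £22,644,039.60 − £7,423,200 = £15,220,839.60.
Interest = £4,178,496.00, so EBIT − I = £11,042,343.60.
DCL = total CM / (EBIT − I) = £22,644,039.60 / £11,042,343.60 = 2.0507.
%ΔEPS = DCL × %ΔSales = 2.0507 × +10.2% = +20.9%.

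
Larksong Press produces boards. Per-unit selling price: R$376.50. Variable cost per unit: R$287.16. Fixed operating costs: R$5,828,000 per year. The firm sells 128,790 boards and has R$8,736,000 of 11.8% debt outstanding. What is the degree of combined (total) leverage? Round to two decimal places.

At 128,790 units, contribution = 128,790 × R$89.34 = R$11,506,098.60.
EBIT = R$11,506,098.60 − R$5,828,000 = R$5,678,098.60. Interest = R$1,030,848.00.
DOL = R$11,506,098.60 ÷ R$5,678,098.60 = 2.0264; DFL = R$5,678,098.60 ÷ R$4,647,250.60 = 1.2218.
Combined leverage = 2.0264 × 1.2218 = 2.4759.

2.48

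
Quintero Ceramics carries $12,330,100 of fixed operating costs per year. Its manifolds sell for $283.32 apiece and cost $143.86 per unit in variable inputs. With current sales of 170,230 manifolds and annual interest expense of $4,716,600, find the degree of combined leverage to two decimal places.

3.55

Contribution at this volume is 170,230 × $139.46 = $23,740,275.80.
Subtracting fixed costs: EBIT = $23,740,275.80 − $12,330,100 = $11,410,175.80. Interest = $4,716,600.00, so EBIT − I = $6,693,575.80.
Degree of total leverage = total CM / (EBIT − interest) = $23,740,275.80 / $6,693,575.80 = 3.5467.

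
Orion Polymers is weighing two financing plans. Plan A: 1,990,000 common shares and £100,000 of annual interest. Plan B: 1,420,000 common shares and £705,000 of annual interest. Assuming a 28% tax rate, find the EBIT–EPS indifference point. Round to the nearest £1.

£2,212,193

Set EPS_A = EPS_B: (EBIT − £100,000)(1 − 0.28) ÷ 1,990,000 = (EBIT − £705,000)(1 − 0.28) ÷ 1,420,000.
Cancelling (1 − t) and cross-multiplying: 1,420,000·(EBIT − 100,000) = 1,990,000·(EBIT − 705,000).
EBIT × (1,990,000 − 1,420,000) = 705,000 × 1,990,000 − 100,000 × 1,420,000 = 1,260,950,000,000, so EBIT = 1,260,950,000,000 ÷ 570,000 = 2,212,192.98.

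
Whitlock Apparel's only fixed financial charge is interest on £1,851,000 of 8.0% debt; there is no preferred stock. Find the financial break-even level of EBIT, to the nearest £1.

Annual interest = 8.0% × £1,851,000 = £148,080.00.
With no preferred dividends, EPS = 0 when EBIT exactly covers interest, so the financial break-even EBIT is £148,080.00.

£148,080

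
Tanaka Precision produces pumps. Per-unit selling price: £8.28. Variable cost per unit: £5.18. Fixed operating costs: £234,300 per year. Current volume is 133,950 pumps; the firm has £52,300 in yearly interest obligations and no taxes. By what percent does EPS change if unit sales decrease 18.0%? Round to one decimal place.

Total contribution margin = 133,950 × £3.10 = £415,245.00.
EBIT = £415,245.00 − £234,300 = £180,945.00.
After interest of £52,300.00, pre-tax earnings = £128,645.00.
DCL = total CM / (EBIT − I) = £415,245.00 / £128,645.00 = 3.2278.
%ΔEPS = DCL × %ΔSales = 3.2278 × -18.0% = -58.1%.

-58.1%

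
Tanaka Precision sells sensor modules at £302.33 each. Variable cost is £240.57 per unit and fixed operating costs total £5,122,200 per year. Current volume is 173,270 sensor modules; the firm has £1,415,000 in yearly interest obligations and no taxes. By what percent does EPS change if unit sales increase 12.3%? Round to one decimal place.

At 173,270 units, contribution = 173,270 × £61.76 = £10,701,155.20.
EBIT = £10,701,155.20 − £5,122,200 = £5,578,955.20.
After interest of £1,415,000.00, pre-tax earnings = £4,163,955.20.
Degree of combined leverage = contribution ÷ (EBIT − I) = £10,701,155.20 ÷ £4,163,955.20 = 2.5699.
%ΔEPS = DCL × %ΔSales = 2.5699 × +12.3% = +31.6%.

+31.6%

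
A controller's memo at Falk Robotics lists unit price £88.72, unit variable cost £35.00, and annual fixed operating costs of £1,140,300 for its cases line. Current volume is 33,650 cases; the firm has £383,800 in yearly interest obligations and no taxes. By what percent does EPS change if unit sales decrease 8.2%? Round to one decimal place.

-52.3%

Contribution at this volume is 33,650 × £53.72 = £1,807,678.00.
Subtracting fixed costs: EBIT = £1,807,678.00 − £1,140,300 = £667,378.00.
After interest of £383,800.00, pre-tax earnings = £283,578.00.
Degree of combined leverage = contribution ÷ (EBIT − I) = £1,807,678.00 ÷ £283,578.00 = 6.3745.
%ΔEPS = DCL × %ΔSales = 6.3745 × -8.2% = -52.3%.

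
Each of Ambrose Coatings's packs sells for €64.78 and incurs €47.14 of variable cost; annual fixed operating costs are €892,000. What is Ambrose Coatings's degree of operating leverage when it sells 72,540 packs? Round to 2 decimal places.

Total contribution margin = 72,540 × €17.64 = €1,279,605.60.
Subtracting fixed costs: EBIT = €1,279,605.60 − €892,000 = €387,605.60.
So DOL = total CM / EBIT = €1,279,605.60 / €387,605.60 = 3.3013.

3.30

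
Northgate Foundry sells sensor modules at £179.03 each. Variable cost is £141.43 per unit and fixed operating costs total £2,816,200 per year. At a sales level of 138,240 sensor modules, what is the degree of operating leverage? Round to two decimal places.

2.18

Total contribution margin = 138,240 × £37.60 = £5,197,824.00.
Operating income = contribution − fixed costs = £5,197,824.00 − £2,816,200 = £2,381,624.00.
DOL = contribution ÷ EBIT = £5,197,824.00 ÷ £2,381,624.00 = 2.1825.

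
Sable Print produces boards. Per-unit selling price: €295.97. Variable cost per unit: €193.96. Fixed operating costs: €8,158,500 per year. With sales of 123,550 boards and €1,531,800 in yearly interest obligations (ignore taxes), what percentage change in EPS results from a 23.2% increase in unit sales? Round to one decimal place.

Total contribution margin = 123,550 × €102.01 = €12,603,335.50.
EBIT = €12,603,335.50 − €8,158,500 = €4,444,835.50.
Interest = €1,531,800.00, so EBIT − I = €2,913,035.50.
Degree of combined leverage = contribution ÷ (EBIT − I) = €12,603,335.50 ÷ €2,913,035.50 = 4.3265.
%ΔEPS = DCL × %ΔSales = 4.3265 × +23.2% = +100.4%.

+100.4%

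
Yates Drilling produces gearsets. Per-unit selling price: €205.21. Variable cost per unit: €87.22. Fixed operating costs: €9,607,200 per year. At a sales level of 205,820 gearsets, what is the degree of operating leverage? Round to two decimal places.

1.65

At 205,820 units, contribution = 205,820 × €117.99 = €24,284,701.80.
EBIT = €24,284,701.80 − €9,607,200 = €14,677,501.80.
Degree of operating leverage = €24,284,701.80 / €14,677,501.80 = 1.6546.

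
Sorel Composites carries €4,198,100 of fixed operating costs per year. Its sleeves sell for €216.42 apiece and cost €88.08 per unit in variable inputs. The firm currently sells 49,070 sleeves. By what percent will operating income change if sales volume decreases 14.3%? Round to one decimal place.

-42.9%

Contribution at this volume is 49,070 × €128.34 = €6,297,643.80.
Subtracting fixed costs: EBIT = €6,297,643.80 − €4,198,100 = €2,099,543.80.
Degree of operating leverage = €6,297,643.80 / €2,099,543.80 = 2.9995.
Operating income changes by 2.9995 × -14.3% = -42.9%.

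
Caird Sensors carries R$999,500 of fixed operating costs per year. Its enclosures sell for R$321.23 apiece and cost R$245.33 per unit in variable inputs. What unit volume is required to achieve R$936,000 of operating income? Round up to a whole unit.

Contribution margin per unit = R$321.23 − R$245.33 = R$75.90.
Required volume = (fixed costs + target profit) ÷ CM = (R$999,500 + R$936,000) ÷ R$75.90 = 25,500.66, so 25,501 enclosures.

25,501 enclosures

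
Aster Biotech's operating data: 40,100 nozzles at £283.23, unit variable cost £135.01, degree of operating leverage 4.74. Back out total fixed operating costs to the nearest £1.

Total contribution margin = 40,100 × £148.22 = £5,943,622.00.
DOL = contribution / EBIT, so EBIT = £5,943,622.00 / 4.74 = £1,253,928.69.
And FC = contribution − EBIT = £5,943,622.00 − £1,253,928.69 = £4,689,693.

£4,689,693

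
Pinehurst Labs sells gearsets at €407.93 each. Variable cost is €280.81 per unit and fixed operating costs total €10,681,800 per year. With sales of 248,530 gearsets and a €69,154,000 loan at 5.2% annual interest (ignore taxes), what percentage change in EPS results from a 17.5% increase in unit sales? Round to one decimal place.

At 248,530 units, contribution = 248,530 × €127.12 = €31,593,133.60.
EBIT = €31,593,133.60 − €10,681,800 = €20,911,333.60.
Interest = €3,596,008.00, so EBIT − I = €17,315,325.60.
DCL = total CM / (EBIT − I) = €31,593,133.60 / €17,315,325.60 = 1.8246.
%ΔEPS = DCL × %ΔSales = 1.8246 × +17.5% = +31.9%.

+31.9%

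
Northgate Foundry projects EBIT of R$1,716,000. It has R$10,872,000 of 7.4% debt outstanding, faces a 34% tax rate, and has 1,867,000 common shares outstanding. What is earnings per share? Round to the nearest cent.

R$0.32

Pre-tax income = R$1,716,000 − R$804,528.00 = R$911,472.00.
Net income = R$911,472.00 × (1 − 0.34) = R$601,571.52.
EPS = R$601,571.52 ÷ 1,867,000 = R$0.32.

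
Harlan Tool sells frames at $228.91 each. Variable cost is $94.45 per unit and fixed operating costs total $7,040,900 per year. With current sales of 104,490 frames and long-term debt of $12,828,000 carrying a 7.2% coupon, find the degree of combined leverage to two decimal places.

At 104,490 units, contribution = 104,490 × $134.46 = $14,049,725.40.
Operating income = contribution − fixed costs = $14,049,725.40 − $7,040,900 = $7,008,825.40. Interest = $923,616.00.
DOL = $14,049,725.40 ÷ $7,008,825.40 = 2.0046; DFL = $7,008,825.40 ÷ $6,085,209.40 = 1.1518.
DCL = DOL × DFL = 2.0046 × 1.1518 = 2.3089.

2.31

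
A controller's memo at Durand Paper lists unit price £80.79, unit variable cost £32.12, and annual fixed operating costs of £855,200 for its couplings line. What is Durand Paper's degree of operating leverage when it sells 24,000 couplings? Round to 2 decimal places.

Contribution at this volume is 24,000 × £48.67 = £1,168,080.00.
EBIT = £1,168,080.00 − £855,200 = £312,880.00.
DOL = contribution ÷ EBIT = £1,168,080.00 ÷ £312,880.00 = 3.7333.

3.73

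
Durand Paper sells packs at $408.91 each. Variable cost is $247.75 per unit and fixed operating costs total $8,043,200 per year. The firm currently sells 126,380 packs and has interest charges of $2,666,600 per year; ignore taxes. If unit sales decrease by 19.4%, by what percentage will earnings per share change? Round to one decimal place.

At 126,380 units, contribution = 126,380 × $161.16 = $20,367,400.80.
EBIT = $20,367,400.80 − $8,043,200 = $12,324,200.80.
Interest = $2,666,600.00, so EBIT − I = $9,657,600.80.
DCL = total CM / (EBIT − I) = $20,367,400.80 / $9,657,600.80 = 2.1090.
EPS therefore changes by 2.1090 × (-19.4%) = -40.9%.

-40.9%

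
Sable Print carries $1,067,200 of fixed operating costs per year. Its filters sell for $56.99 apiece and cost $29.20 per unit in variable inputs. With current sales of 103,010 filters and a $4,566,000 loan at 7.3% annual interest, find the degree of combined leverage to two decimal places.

At 103,010 units, contribution = 103,010 × $27.79 = $2,862,647.90.
EBIT = $2,862,647.90 − $1,067,200 = $1,795,447.90. Interest = $333,318.00.
DOL = $2,862,647.90 ÷ $1,795,447.90 = 1.5944; DFL = $1,795,447.90 ÷ $1,462,129.90 = 1.2280.
Combined leverage = 1.5944 × 1.2280 = 1.9579.

1.96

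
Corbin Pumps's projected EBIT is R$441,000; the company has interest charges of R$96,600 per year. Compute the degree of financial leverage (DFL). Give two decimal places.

Annual interest charges come to R$96,600.00.
Degree of financial leverage = EBIT / (EBIT − interest) = R$441,000 / R$344,400.00 = 1.2805.

1.28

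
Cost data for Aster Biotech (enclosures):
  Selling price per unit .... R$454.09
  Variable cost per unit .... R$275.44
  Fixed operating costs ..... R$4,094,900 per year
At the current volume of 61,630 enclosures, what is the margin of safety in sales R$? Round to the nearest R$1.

R$17,577,209

Unit CM = price − variable cost = R$454.09 − R$275.44 = R$178.65. Break-even units = R$4,094,900 ÷ R$178.65 = 22,921.35; break-even revenue = 22,921.35 × R$454.09 = R$10,408,357.91.
Actual sales revenue = 61,630 × R$454.09 = R$27,985,566.70.
Margin of safety = R$27,985,566.70 − R$10,408,357.91 = R$17,577,209.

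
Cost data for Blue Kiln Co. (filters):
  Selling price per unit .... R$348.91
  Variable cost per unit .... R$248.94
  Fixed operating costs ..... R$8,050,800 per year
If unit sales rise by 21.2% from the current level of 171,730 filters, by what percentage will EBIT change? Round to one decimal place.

+39.9%

Total contribution margin = 171,730 × R$99.97 = R$17,167,848.10.
Operating income = contribution − fixed costs = R$17,167,848.10 − R$8,050,800 = R$9,117,048.10.
DOL = contribution ÷ EBIT = R$17,167,848.10 ÷ R$9,117,048.10 = 1.8830.
%ΔEBIT = DOL × %ΔSales = 1.8830 × +21.2% = +39.9%.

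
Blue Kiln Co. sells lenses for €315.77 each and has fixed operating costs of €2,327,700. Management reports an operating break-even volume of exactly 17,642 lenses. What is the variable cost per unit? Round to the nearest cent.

Contribution per unit must be FC / Q = €2,327,700 / 17,642 = €131.9408.
Hence VC = price − CM = €315.77 − €131.9408 = €183.83.

€183.83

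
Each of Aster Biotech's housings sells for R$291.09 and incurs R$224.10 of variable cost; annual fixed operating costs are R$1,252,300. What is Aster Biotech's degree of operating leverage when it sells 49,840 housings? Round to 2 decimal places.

1.60

Contribution at this volume is 49,840 × R$66.99 = R$3,338,781.60.
Subtracting fixed costs: EBIT = R$3,338,781.60 − R$1,252,300 = R$2,086,481.60.
Degree of operating leverage = R$3,338,781.60 / R$2,086,481.60 = 1.6002.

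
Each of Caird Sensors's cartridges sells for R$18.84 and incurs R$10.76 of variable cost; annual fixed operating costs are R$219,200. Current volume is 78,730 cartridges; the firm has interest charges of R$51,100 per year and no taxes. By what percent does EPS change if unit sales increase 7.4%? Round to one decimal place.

Contribution at this volume is 78,730 × R$8.08 = R$636,138.40.
EBIT = R$636,138.40 − R$219,200 = R$416,938.40.
Interest = R$51,100.00, so EBIT − I = R$365,838.40.
DCL = total CM / (EBIT − I) = R$636,138.40 / R$365,838.40 = 1.7389.
EPS therefore changes by 1.7389 × (+7.4%) = +12.9%.

+12.9%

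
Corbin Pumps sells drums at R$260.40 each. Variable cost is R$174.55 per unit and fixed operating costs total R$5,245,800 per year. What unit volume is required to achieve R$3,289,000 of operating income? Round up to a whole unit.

99,416 drums

Unit CM = price − variable cost = R$260.40 − R$174.55 = R$85.85.
Required volume = (fixed costs + target profit) ÷ CM = (R$5,245,800 + R$3,289,000) ÷ R$85.85 = 99,415.26, so 99,416 drums.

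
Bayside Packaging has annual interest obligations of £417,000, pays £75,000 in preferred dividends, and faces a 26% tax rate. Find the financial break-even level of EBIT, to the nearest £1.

Preferred dividends are paid after tax, so their pre-tax equivalent is £75,000 ÷ (1 − 0.26) = £101,351.35.
Financial break-even EBIT = interest + D_p ÷ (1 − t) = £417,000 + £101,351.35 = £518,351.35.

£518,351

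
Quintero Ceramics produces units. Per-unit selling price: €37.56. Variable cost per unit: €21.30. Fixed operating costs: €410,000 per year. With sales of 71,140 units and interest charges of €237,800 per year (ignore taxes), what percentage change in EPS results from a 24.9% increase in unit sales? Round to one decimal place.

Total contribution margin = 71,140 × €16.26 = €1,156,736.40.
EBIT = €1,156,736.40 − €410,000 = €746,736.40.
Interest = €237,800.00, so EBIT − I = €508,936.40.
Degree of combined leverage = contribution ÷ (EBIT − I) = €1,156,736.40 ÷ €508,936.40 = 2.2729.
EPS therefore changes by 2.2729 × (+24.9%) = +56.6%.

+56.6%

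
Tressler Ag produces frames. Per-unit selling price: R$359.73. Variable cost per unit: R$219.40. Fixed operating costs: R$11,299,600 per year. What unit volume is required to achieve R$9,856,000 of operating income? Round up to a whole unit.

150,757 frames

Unit CM = price − variable cost = R$359.73 − R$219.40 = R$140.33.
Units = (FC + target) / CM = (R$11,299,600 + R$9,856,000) / R$140.33 = 150,756.07, so 150,757 frames.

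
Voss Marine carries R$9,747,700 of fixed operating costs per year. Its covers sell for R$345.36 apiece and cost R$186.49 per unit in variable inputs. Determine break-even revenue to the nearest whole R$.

Contribution margin per unit = R$345.36 − R$186.49 = R$158.87, a CM ratio of R$158.87 ÷ R$345.36 = 0.4600.
Break-even revenue = fixed costs × price ÷ CM = R$9,747,700 × R$345.36 ÷ R$158.87 = R$21,190,065.

R$21,190,065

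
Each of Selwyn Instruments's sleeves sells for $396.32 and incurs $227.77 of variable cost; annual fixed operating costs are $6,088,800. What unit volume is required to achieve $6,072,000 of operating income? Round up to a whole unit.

Contribution margin per unit = $396.32 − $227.77 = $168.55.
Need Q such that Q × $168.55 − $6,088,800 = $6,072,000, i.e. Q = $12,160,800 / $168.55 = 72,149.51 → 72,150.

72,150 sleeves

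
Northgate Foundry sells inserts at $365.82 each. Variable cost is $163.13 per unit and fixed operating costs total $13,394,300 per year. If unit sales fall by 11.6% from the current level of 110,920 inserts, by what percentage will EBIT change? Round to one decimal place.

-28.7%

Contribution at this volume is 110,920 × $202.69 = $22,482,374.80.
Subtracting fixed costs: EBIT = $22,482,374.80 − $13,394,300 = $9,088,074.80.
Degree of operating leverage = $22,482,374.80 / $9,088,074.80 = 2.4738.
So EBIT moves 2.4738 × (-11.6%) = -28.7%.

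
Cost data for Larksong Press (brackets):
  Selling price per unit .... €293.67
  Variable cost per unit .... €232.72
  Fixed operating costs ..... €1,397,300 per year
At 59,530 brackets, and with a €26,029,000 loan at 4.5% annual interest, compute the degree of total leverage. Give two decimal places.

Total contribution margin = 59,530 × €60.95 = €3,628,353.50.
Subtracting fixed costs: EBIT = €3,628,353.50 − €1,397,300 = €2,231,053.50. Interest = €1,171,305.00.
DOL = €3,628,353.50 ÷ €2,231,053.50 = 1.6263; DFL = €2,231,053.50 ÷ €1,059,748.50 = 2.1053.
DCL = DOL × DFL = 1.6263 × 2.1053 = 3.4238.

3.42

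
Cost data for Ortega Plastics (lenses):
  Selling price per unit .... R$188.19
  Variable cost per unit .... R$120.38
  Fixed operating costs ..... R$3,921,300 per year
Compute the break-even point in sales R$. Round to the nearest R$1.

R$10,882,605

Contribution margin per unit = R$188.19 − R$120.38 = R$67.81, a CM ratio of R$67.81 ÷ R$188.19 = 0.3603.
Break-even sales = FC ÷ CM ratio = R$3,921,300 × R$188.19 / R$67.81 = R$10,882,605.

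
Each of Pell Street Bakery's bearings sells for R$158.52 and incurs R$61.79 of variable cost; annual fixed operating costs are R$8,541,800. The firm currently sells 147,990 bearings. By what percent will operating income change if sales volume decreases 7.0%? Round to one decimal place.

-17.4%

Contribution at this volume is 147,990 × R$96.73 = R$14,315,072.70.
Subtracting fixed costs: EBIT = R$14,315,072.70 − R$8,541,800 = R$5,773,272.70.
Degree of operating leverage = R$14,315,072.70 / R$5,773,272.70 = 2.4795.
%ΔEBIT = DOL × %ΔSales = 2.4795 × -7.0% = -17.4%.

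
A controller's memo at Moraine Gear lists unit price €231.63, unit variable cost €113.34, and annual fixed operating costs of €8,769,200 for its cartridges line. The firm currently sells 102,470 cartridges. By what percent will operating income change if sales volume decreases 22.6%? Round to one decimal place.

Total contribution margin = 102,470 × €118.29 = €12,121,176.30.
Operating income = contribution − fixed costs = €12,121,176.30 − €8,769,200 = €3,351,976.30.
Degree of operating leverage = €12,121,176.30 / €3,351,976.30 = 3.6161.
%ΔEBIT = DOL × %ΔSales = 3.6161 × -22.6% = -81.7%.

-81.7%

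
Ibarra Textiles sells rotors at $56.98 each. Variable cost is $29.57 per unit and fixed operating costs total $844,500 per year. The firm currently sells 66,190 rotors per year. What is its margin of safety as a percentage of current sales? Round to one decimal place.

Contribution margin per unit = $56.98 − $29.57 = $27.41. Break-even units = $844,500 ÷ $27.41 = 30,809.92; break-even revenue = 30,809.92 × $56.98 = $1,755,549.43.
Actual sales revenue = 66,190 × $56.98 = $3,771,506.20.
Margin of safety = ($3,771,506.20 − $1,755,549.43) ÷ $3,771,506.20 = 53.5%.

53.5%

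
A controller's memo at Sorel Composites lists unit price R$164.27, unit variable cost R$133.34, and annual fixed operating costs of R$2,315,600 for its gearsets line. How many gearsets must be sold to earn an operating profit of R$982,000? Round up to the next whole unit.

106,615 gearsets

Unit CM = price − variable cost = R$164.27 − R$133.34 = R$30.93.
Need Q such that Q × R$30.93 − R$2,315,600 = R$982,000, i.e. Q = R$3,297,600 / R$30.93 = 106,614.94 → 106,615.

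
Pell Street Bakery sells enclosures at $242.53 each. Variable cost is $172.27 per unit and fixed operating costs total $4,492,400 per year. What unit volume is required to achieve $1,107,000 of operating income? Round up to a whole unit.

Unit CM = price − variable cost = $242.53 − $172.27 = $70.26.
Need Q such that Q × $70.26 − $4,492,400 = $1,107,000, i.e. Q = $5,599,400 / $70.26 = 79,695.42 → 79,696.

79,696 enclosures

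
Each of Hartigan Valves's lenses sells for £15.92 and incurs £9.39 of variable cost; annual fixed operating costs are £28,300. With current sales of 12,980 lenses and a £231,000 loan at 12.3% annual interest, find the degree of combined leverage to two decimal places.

3.02

Total contribution margin = 12,980 × £6.53 = £84,759.40.
Operating income = contribution − fixed costs = £84,759.40 − £28,300 = £56,459.40. Interest = £28,413.00.
DOL = £84,759.40 ÷ £56,459.40 = 1.5012; DFL = £56,459.40 ÷ £28,046.40 = 2.0131.
Combined leverage = 1.5012 × 2.0131 = 3.0221.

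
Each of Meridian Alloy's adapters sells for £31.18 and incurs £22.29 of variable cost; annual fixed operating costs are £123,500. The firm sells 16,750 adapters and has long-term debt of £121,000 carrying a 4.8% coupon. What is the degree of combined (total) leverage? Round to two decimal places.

Contribution at this volume is 16,750 × £8.89 = £148,907.50.
EBIT = £148,907.50 − £123,500 = £25,407.50. Interest = £5,808.00.
DOL = £148,907.50 ÷ £25,407.50 = 5.8608; DFL = £25,407.50 ÷ £19,599.50 = 1.2963.
DCL = DOL × DFL = 5.8608 × 1.2963 = 7.5974.

7.60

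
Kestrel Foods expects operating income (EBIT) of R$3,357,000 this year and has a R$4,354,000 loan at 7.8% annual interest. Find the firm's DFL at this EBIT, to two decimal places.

Interest = R$339,612.00.
Degree of financial leverage = EBIT / (EBIT − interest) = R$3,357,000 / R$3,017,388.00 = 1.1126.

1.11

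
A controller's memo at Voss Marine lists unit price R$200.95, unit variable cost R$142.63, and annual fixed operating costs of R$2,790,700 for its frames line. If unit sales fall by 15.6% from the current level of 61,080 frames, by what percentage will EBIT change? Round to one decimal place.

Total contribution margin = 61,080 × R$58.32 = R$3,562,185.60.
Subtracting fixed costs: EBIT = R$3,562,185.60 − R$2,790,700 = R$771,485.60.
So DOL = total CM / EBIT = R$3,562,185.60 / R$771,485.60 = 4.6173.
So EBIT moves 4.6173 × (-15.6%) = -72.0%.

-72.0%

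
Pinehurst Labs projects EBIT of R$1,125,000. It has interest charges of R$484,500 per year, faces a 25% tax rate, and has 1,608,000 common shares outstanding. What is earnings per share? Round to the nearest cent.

Interest = R$484,500.00, so EBT = R$1,125,000 − R$484,500.00 = R$640,500.00.
Net income = R$640,500.00 × (1 − 0.25) = R$480,375.00.
EPS = R$480,375.00 ÷ 1,608,000 = R$0.30.

R$0.30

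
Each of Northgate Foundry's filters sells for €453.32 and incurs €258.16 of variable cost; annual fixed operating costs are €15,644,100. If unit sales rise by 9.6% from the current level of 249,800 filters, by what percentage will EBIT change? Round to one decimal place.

+14.1%

Contribution at this volume is 249,800 × €195.16 = €48,750,968.00.
EBIT = €48,750,968.00 − €15,644,100 = €33,106,868.00.
DOL = contribution ÷ EBIT = €48,750,968.00 ÷ €33,106,868.00 = 1.4725.
%ΔEBIT = DOL × %ΔSales = 1.4725 × +9.6% = +14.1%.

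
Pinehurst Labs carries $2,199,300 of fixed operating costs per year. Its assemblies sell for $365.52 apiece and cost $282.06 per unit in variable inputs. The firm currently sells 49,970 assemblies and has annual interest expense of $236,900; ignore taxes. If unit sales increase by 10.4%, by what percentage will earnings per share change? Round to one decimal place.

At 49,970 units, contribution = 49,970 × $83.46 = $4,170,496.20.
Operating income = contribution − fixed costs = $4,170,496.20 − $2,199,300 = $1,971,196.20.
Interest = $236,900.00, so EBIT − I = $1,734,296.20.
DCL = total CM / (EBIT − I) = $4,170,496.20 / $1,734,296.20 = 2.4047.
%ΔEPS = DCL × %ΔSales = 2.4047 × +10.4% = +25.0%.

+25.0%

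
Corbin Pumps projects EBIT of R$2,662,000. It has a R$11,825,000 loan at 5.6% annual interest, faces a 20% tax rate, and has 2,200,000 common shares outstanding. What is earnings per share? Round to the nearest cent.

R$0.73

Interest = R$662,200.00, so EBT = R$2,662,000 − R$662,200.00 = R$1,999,800.00.
After tax at 20%: net income = R$1,999,800.00 × 0.80 = R$1,599,840.00.
EPS = R$1,599,840.00 ÷ 2,200,000 = R$0.73.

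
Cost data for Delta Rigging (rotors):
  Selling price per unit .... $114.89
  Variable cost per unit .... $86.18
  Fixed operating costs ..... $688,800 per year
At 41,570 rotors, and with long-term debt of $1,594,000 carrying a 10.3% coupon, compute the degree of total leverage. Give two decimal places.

3.51

Total contribution margin = 41,570 × $28.71 = $1,193,474.70.
EBIT = $1,193,474.70 − $688,800 = $504,674.70. Interest = $164,182.00.
DOL = $1,193,474.70 ÷ $504,674.70 = 2.3648; DFL = $504,674.70 ÷ $340,492.70 = 1.4822.
Combined leverage = 2.3648 × 1.4822 = 3.5051.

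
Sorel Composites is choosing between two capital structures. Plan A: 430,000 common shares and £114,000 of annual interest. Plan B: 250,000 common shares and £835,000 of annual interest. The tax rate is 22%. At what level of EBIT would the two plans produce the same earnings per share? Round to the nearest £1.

At indifference, (EBIT − 114,000)(1 − t)/430,000 = (EBIT − 835,000)(1 − t)/250,000.
The (1 − t) factor cancels: (EBIT − 114,000) × 250,000 = (EBIT − 835,000) × 430,000.
EBIT × (430,000 − 250,000) = 835,000 × 430,000 − 114,000 × 250,000 = 330,550,000,000, so EBIT = 330,550,000,000 ÷ 180,000 = 1,836,388.89.

£1,836,389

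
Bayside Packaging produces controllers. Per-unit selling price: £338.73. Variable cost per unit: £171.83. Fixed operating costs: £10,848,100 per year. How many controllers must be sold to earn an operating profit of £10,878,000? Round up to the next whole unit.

130,175 controllers

Unit CM = price − variable cost = £338.73 − £171.83 = £166.90.
Units = (FC + target) / CM = (£10,848,100 + £10,878,000) / £166.90 = 130,174.36, so 130,175 controllers.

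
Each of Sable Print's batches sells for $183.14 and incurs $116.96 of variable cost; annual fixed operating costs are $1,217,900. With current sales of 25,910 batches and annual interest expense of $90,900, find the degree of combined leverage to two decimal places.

4.22

Contribution at this volume is 25,910 × $66.18 = $1,714,723.80.
Operating income = contribution − fixed costs = $1,714,723.80 − $1,217,900 = $496,823.80. Interest = $90,900.00, so EBIT − I = $405,923.80.
Degree of total leverage = total CM / (EBIT − interest) = $1,714,723.80 / $405,923.80 = 4.2243.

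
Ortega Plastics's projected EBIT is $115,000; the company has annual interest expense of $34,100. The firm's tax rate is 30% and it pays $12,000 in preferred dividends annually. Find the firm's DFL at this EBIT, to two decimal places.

Interest = $34,100.00.
Preferred dividends grossed up pre-tax: $12,000 / (1 − 0.30) = $17,142.86.
DFL = EBIT ÷ [EBIT − I − D_p/(1−t)] = $115,000 ÷ [$115,000 − $34,100.00 − $17,142.86] = $115,000 ÷ $63,757.14 = 1.8037.

1.80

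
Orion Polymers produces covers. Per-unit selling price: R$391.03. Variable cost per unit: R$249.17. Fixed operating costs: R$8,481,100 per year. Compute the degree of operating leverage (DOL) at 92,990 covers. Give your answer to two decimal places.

2.80

Contribution at this volume is 92,990 × R$141.86 = R$13,191,561.40.
EBIT = R$13,191,561.40 − R$8,481,100 = R$4,710,461.40.
Degree of operating leverage = R$13,191,561.40 / R$4,710,461.40 = 2.8005.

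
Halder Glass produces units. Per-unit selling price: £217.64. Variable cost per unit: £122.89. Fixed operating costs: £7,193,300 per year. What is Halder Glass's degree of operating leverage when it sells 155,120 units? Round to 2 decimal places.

1.96

At 155,120 units, contribution = 155,120 × £94.75 = £14,697,620.00.
Subtracting fixed costs: EBIT = £14,697,620.00 − £7,193,300 = £7,504,320.00.
DOL = contribution ÷ EBIT = £14,697,620.00 ÷ £7,504,320.00 = 1.9586.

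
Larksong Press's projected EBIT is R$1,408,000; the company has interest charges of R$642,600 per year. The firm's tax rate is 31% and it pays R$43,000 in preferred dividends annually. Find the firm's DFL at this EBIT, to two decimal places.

Interest = R$642,600.00.
Preferred dividends grossed up pre-tax: R$43,000 / (1 − 0.31) = R$62,318.84.
DFL = EBIT ÷ [EBIT − I − D_p/(1−t)] = R$1,408,000 ÷ [R$1,408,000 − R$642,600.00 − R$62,318.84] = R$1,408,000 ÷ R$703,081.16 = 2.0026.

2.00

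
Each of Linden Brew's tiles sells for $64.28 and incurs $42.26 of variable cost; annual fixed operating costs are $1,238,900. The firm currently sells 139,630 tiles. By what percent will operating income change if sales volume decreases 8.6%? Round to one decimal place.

-14.4%

Contribution at this volume is 139,630 × $22.02 = $3,074,652.60.
Subtracting fixed costs: EBIT = $3,074,652.60 − $1,238,900 = $1,835,752.60.
So DOL = total CM / EBIT = $3,074,652.60 / $1,835,752.60 = 1.6749.
Operating income changes by 1.6749 × -8.6% = -14.4%.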